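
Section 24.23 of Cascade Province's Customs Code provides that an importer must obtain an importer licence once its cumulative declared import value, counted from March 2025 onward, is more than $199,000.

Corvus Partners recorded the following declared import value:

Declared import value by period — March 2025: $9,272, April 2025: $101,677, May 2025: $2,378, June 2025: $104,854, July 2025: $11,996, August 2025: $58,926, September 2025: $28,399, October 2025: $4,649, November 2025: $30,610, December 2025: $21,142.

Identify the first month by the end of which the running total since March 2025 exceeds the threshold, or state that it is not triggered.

Through March 2025: $9,272
Through April 2025: $110,949
Through May 2025: $113,327
Through June 2025: $218,181 ← exceeds threshold

June 2025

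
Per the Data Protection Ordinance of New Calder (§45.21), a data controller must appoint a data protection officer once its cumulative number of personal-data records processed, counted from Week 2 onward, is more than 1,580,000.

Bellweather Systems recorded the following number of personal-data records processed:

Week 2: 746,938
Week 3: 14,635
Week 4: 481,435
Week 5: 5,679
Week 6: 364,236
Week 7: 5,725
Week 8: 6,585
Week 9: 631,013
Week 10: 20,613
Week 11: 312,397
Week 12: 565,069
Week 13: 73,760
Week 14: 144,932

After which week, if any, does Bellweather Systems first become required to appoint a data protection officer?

Through Week 2: 746,938
Through Week 3: 761,573
Through Week 4: 1,243,008
Through Week 5: 1,248,687
Through Week 6: 1,612,923 ← exceeds threshold

Week 6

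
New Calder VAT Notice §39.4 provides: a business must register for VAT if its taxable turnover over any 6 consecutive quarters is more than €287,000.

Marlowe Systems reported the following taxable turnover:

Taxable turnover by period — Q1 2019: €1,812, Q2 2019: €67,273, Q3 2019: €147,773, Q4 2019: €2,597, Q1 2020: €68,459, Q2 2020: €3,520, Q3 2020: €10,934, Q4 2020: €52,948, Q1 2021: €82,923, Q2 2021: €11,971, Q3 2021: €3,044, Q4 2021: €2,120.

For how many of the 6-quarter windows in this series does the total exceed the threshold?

2

Q1 2019–Q2 2020: €1,812 + €67,273 + €147,773 + €2,597 + €68,459 + €3,520 = €291,434 (over)
Q2 2019–Q3 2020: €67,273 + €147,773 + €2,597 + €68,459 + €3,520 + €10,934 = €300,556 (over)
Q3 2019–Q4 2020: €147,773 + €2,597 + €68,459 + €3,520 + €10,934 + €52,948 = €286,231 (under)
Q4 2019–Q1 2021: €2,597 + €68,459 + €3,520 + €10,934 + €52,948 + €82,923 = €221,381 (under)
Q1 2020–Q2 2021: €68,459 + €3,520 + €10,934 + €52,948 + €82,923 + €11,971 = €230,755 (under)
Q2 2020–Q3 2021: €3,520 + €10,934 + €52,948 + €82,923 + €11,971 + €3,044 = €165,340 (under)
Q3 2020–Q4 2021: €10,934 + €52,948 + €82,923 + €11,971 + €3,044 + €2,120 = €163,940 (under)
2 windows exceed the threshold.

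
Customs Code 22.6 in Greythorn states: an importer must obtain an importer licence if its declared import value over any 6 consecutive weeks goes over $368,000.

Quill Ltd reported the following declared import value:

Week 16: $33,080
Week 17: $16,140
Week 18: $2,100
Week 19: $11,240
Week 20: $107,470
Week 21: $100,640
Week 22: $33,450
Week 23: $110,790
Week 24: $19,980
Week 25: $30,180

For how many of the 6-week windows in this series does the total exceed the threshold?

Week 16–Week 21: $33,080 + $16,140 + $2,100 + $11,240 + $107,470 + $100,640 = $270,670 (under)
Week 17–Week 22: $16,140 + $2,100 + $11,240 + $107,470 + $100,640 + $33,450 = $271,040 (under)
Week 18–Week 23: $2,100 + $11,240 + $107,470 + $100,640 + $33,450 + $110,790 = $365,690 (under)
Week 19–Week 24: $11,240 + $107,470 + $100,640 + $33,450 + $110,790 + $19,980 = $383,570 (over)
Week 20–Week 25: $107,470 + $100,640 + $33,450 + $110,790 + $19,980 + $30,180 = $402,510 (over)
2 windows exceed the threshold.

2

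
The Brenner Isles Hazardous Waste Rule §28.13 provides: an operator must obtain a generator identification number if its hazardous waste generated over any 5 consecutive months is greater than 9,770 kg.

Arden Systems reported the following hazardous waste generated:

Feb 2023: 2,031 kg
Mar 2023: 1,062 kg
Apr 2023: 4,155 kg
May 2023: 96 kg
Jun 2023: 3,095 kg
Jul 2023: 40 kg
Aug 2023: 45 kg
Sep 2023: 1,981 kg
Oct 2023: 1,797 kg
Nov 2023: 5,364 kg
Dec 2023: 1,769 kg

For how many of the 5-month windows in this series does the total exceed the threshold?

Feb 2023–Jun 2023: 2,031 kg + 1,062 kg + 4,155 kg + 96 kg + 3,095 kg = 10,439 kg (over)
Mar 2023–Jul 2023: 1,062 kg + 4,155 kg + 96 kg + 3,095 kg + 40 kg = 8,448 kg (under)
Apr 2023–Aug 2023: 4,155 kg + 96 kg + 3,095 kg + 40 kg + 45 kg = 7,431 kg (under)
May 2023–Sep 2023: 96 kg + 3,095 kg + 40 kg + 45 kg + 1,981 kg = 5,257 kg (under)
Jun 2023–Oct 2023: 3,095 kg + 40 kg + 45 kg + 1,981 kg + 1,797 kg = 6,958 kg (under)
Jul 2023–Nov 2023: 40 kg + 45 kg + 1,981 kg + 1,797 kg + 5,364 kg = 9,227 kg (under)
Aug 2023–Dec 2023: 45 kg + 1,981 kg + 1,797 kg + 5,364 kg + 1,769 kg = 10,956 kg (over)
2 windows exceed the threshold.

2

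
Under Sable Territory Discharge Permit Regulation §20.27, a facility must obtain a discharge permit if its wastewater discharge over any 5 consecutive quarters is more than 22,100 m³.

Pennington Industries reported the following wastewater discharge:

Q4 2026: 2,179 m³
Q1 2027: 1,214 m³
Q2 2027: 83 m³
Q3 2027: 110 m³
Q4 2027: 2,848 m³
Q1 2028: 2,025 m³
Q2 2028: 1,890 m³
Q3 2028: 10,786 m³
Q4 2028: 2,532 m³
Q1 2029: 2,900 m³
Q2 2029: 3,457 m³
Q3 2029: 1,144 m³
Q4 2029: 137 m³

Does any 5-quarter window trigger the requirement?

Q4 2026–Q4 2027: 2,179 m³ + 1,214 m³ + 83 m³ + 110 m³ + 2,848 m³ = 6,434 m³ (under)
Q1 2027–Q1 2028: 1,214 m³ + 83 m³ + 110 m³ + 2,848 m³ + 2,025 m³ = 6,280 m³ (under)
Q2 2027–Q2 2028: 83 m³ + 110 m³ + 2,848 m³ + 2,025 m³ + 1,890 m³ = 6,956 m³ (under)
Q3 2027–Q3 2028: 110 m³ + 2,848 m³ + 2,025 m³ + 1,890 m³ + 10,786 m³ = 17,659 m³ (under)
Q4 2027–Q4 2028: 2,848 m³ + 2,025 m³ + 1,890 m³ + 10,786 m³ + 2,532 m³ = 20,081 m³ (under)
Q1 2028–Q1 2029: 2,025 m³ + 1,890 m³ + 10,786 m³ + 2,532 m³ + 2,900 m³ = 20,133 m³ (under)
Q2 2028–Q2 2029: 1,890 m³ + 10,786 m³ + 2,532 m³ + 2,900 m³ + 3,457 m³ = 21,565 m³ (under)
Q3 2028–Q3 2029: 10,786 m³ + 2,532 m³ + 2,900 m³ + 3,457 m³ + 1,144 m³ = 20,819 m³ (under)
Q4 2028–Q4 2029: 2,532 m³ + 2,900 m³ + 3,457 m³ + 1,144 m³ + 137 m³ = 10,170 m³ (under)
No window exceeds 22,100 m³.

No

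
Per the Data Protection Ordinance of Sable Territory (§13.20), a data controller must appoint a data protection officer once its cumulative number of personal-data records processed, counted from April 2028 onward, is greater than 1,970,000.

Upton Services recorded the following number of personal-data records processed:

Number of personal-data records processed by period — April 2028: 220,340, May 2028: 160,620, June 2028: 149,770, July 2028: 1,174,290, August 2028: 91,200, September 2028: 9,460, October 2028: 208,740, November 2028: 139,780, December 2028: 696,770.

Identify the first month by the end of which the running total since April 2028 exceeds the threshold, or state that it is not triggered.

Through April 2028: 220,340
Through May 2028: 380,960
Through June 2028: 530,730
Through July 2028: 1,705,020
Through August 2028: 1,796,220
Through September 2028: 1,805,680
Through October 2028: 2,014,420 ← exceeds threshold

October 2028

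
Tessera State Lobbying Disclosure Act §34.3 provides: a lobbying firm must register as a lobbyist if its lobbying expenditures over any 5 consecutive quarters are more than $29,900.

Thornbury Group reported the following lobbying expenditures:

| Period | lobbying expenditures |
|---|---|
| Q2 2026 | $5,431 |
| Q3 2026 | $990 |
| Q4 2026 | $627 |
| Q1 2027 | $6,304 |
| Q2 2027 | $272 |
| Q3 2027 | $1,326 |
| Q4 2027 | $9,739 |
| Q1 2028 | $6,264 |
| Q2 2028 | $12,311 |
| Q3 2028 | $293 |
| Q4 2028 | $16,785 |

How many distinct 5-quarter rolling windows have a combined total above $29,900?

Q2 2026–Q2 2027: $5,431 + $990 + $627 + $6,304 + $272 = $13,624 (under)
Q3 2026–Q3 2027: $990 + $627 + $6,304 + $272 + $1,326 = $9,519 (under)
Q4 2026–Q4 2027: $627 + $6,304 + $272 + $1,326 + $9,739 = $18,268 (under)
Q1 2027–Q1 2028: $6,304 + $272 + $1,326 + $9,739 + $6,264 = $23,905 (under)
Q2 2027–Q2 2028: $272 + $1,326 + $9,739 + $6,264 + $12,311 = $29,912 (over)
Q3 2027–Q3 2028: $1,326 + $9,739 + $6,264 + $12,311 + $293 = $29,933 (over)
Q4 2027–Q4 2028: $9,739 + $6,264 + $12,311 + $293 + $16,785 = $45,392 (over)
3 windows exceed the threshold.

3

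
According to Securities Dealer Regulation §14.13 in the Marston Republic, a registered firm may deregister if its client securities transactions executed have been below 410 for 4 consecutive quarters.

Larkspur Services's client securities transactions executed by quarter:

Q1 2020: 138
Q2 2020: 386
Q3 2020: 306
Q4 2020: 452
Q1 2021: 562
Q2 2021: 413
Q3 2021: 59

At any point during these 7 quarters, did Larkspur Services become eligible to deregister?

Quarters below 410: Q1 2020, Q2 2020, Q3 2020, Q3 2021.
Longest run of consecutive quarters below the threshold: 3.
3 < 4, so Larkspur Services never became eligible.

No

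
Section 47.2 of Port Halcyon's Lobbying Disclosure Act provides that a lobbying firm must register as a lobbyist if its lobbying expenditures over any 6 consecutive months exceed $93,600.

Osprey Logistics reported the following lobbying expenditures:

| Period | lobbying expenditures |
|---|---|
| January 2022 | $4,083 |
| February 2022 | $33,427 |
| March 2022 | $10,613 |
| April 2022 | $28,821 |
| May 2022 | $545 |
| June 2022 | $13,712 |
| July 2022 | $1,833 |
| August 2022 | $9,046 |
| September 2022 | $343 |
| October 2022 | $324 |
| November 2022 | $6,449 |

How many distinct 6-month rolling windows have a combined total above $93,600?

January 2022–June 2022: $4,083 + $33,427 + $10,613 + $28,821 + $545 + $13,712 = $91,201 (under)
February 2022–July 2022: $33,427 + $10,613 + $28,821 + $545 + $13,712 + $1,833 = $88,951 (under)
March 2022–August 2022: $10,613 + $28,821 + $545 + $13,712 + $1,833 + $9,046 = $64,570 (under)
April 2022–September 2022: $28,821 + $545 + $13,712 + $1,833 + $9,046 + $343 = $54,300 (under)
May 2022–October 2022: $545 + $13,712 + $1,833 + $9,046 + $343 + $324 = $25,803 (under)
June 2022–November 2022: $13,712 + $1,833 + $9,046 + $343 + $324 + $6,449 = $31,707 (under)
0 windows exceed the threshold.

0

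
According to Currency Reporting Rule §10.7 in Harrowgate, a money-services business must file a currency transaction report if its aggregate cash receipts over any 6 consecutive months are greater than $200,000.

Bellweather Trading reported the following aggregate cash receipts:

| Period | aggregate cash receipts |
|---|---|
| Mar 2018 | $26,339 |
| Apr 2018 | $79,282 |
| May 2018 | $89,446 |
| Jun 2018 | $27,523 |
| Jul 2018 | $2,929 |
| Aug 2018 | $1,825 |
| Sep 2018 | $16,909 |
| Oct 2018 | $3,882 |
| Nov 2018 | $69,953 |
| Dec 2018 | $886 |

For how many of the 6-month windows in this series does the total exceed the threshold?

2

Mar 2018–Aug 2018: $26,339 + $79,282 + $89,446 + $27,523 + $2,929 + $1,825 = $227,344 (over)
Apr 2018–Sep 2018: $79,282 + $89,446 + $27,523 + $2,929 + $1,825 + $16,909 = $217,914 (over)
May 2018–Oct 2018: $89,446 + $27,523 + $2,929 + $1,825 + $16,909 + $3,882 = $142,514 (under)
Jun 2018–Nov 2018: $27,523 + $2,929 + $1,825 + $16,909 + $3,882 + $69,953 = $123,021 (under)
Jul 2018–Dec 2018: $2,929 + $1,825 + $16,909 + $3,882 + $69,953 + $886 = $96,384 (under)
2 windows exceed the threshold.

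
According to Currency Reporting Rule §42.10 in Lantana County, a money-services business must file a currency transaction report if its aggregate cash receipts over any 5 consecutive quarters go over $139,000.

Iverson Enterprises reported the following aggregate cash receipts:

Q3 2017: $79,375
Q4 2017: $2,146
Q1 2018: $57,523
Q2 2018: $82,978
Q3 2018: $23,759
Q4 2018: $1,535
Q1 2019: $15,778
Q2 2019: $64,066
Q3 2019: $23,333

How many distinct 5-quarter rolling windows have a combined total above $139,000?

Q3 2017–Q3 2018: $79,375 + $2,146 + $57,523 + $82,978 + $23,759 = $245,781 (over)
Q4 2017–Q4 2018: $2,146 + $57,523 + $82,978 + $23,759 + $1,535 = $167,941 (over)
Q1 2018–Q1 2019: $57,523 + $82,978 + $23,759 + $1,535 + $15,778 = $181,573 (over)
Q2 2018–Q2 2019: $82,978 + $23,759 + $1,535 + $15,778 + $64,066 = $188,116 (over)
Q3 2018–Q3 2019: $23,759 + $1,535 + $15,778 + $64,066 + $23,333 = $128,471 (under)
4 windows exceed the threshold.

4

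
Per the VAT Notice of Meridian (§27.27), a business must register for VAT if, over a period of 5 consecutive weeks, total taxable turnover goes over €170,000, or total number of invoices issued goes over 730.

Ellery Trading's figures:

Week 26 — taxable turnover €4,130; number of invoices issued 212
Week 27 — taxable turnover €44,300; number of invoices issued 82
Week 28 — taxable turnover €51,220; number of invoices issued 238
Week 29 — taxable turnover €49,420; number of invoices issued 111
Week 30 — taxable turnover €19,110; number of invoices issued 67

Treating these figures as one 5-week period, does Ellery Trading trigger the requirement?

No

Total taxable turnover: €4,130 + €44,300 + €51,220 + €49,420 + €19,110 = €168,180 (≤ €170,000).
Total number of invoices issued: 212 + 82 + 238 + 111 + 67 = 710 (≤ 730).
The test is 'or': neither threshold is exceeded.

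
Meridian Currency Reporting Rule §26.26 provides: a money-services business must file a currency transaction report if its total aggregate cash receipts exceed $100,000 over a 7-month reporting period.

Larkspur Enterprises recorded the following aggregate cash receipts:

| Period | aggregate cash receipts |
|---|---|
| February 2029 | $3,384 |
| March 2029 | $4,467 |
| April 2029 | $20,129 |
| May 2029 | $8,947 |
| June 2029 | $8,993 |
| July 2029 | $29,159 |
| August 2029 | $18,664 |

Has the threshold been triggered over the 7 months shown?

Total aggregate cash receipts: $3,384 + $4,467 + $20,129 + $8,947 + $8,993 + $29,159 + $18,664 = $93,743.
$93,743 ≤ $100,000, so the threshold is not exceeded.

No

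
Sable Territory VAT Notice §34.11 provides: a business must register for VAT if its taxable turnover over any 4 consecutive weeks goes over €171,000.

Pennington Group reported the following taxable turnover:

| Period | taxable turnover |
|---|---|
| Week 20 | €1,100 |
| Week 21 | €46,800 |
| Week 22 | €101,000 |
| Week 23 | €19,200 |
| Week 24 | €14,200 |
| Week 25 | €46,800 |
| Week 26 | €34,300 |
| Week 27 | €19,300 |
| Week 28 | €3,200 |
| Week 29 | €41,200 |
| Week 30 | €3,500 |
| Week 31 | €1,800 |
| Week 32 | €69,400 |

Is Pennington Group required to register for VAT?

Week 20–Week 23: €1,100 + €46,800 + €101,000 + €19,200 = €168,100 (under)
Week 21–Week 24: €46,800 + €101,000 + €19,200 + €14,200 = €181,200 (over)
Week 22–Week 25: €101,000 + €19,200 + €14,200 + €46,800 = €181,200 (over)
Week 23–Week 26: €19,200 + €14,200 + €46,800 + €34,300 = €114,500 (under)
Week 24–Week 27: €14,200 + €46,800 + €34,300 + €19,300 = €114,600 (under)
Week 25–Week 28: €46,800 + €34,300 + €19,300 + €3,200 = €103,600 (under)
Week 26–Week 29: €34,300 + €19,300 + €3,200 + €41,200 = €98,000 (under)
Week 27–Week 30: €19,300 + €3,200 + €41,200 + €3,500 = €67,200 (under)
Week 28–Week 31: €3,200 + €41,200 + €3,500 + €1,800 = €49,700 (under)
Week 29–Week 32: €41,200 + €3,500 + €1,800 + €69,400 = €115,900 (under)
At least one window exceeds €171,000.

Yes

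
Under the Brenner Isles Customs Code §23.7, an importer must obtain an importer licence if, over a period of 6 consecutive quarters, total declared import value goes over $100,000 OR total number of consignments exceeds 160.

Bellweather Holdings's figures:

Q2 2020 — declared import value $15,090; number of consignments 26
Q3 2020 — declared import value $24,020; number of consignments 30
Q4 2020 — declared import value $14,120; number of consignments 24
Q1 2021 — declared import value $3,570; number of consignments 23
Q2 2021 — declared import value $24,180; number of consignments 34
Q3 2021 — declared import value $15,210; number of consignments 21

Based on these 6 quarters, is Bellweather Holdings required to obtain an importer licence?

Total declared import value: $15,090 + $24,020 + $14,120 + $3,570 + $24,180 + $15,210 = $96,190 (≤ $100,000).
Total number of consignments: 26 + 30 + 24 + 23 + 34 + 21 = 158 (≤ 160).
The test is 'or': neither threshold is exceeded.

No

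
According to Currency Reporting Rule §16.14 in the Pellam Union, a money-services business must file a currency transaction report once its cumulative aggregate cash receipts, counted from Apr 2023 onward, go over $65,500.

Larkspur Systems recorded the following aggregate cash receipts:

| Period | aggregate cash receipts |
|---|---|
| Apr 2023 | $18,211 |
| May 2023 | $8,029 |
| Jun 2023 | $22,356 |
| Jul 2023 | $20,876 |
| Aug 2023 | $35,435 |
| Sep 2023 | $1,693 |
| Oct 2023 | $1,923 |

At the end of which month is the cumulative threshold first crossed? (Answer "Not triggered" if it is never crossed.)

Through Apr 2023: $18,211
Through May 2023: $26,240
Through Jun 2023: $48,596
Through Jul 2023: $69,472 ← exceeds threshold

Jul 2023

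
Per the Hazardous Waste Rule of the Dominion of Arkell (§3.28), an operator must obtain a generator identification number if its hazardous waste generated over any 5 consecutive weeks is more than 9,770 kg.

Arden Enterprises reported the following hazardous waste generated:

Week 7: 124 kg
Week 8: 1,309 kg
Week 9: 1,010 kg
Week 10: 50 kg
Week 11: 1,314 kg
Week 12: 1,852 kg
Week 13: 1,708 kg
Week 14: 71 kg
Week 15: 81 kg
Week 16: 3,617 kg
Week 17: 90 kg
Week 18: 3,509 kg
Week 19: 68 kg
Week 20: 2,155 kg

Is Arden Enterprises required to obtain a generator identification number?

Week 7–Week 11: 124 kg + 1,309 kg + 1,010 kg + 50 kg + 1,314 kg = 3,807 kg (under)
Week 8–Week 12: 1,309 kg + 1,010 kg + 50 kg + 1,314 kg + 1,852 kg = 5,535 kg (under)
Week 9–Week 13: 1,010 kg + 50 kg + 1,314 kg + 1,852 kg + 1,708 kg = 5,934 kg (under)
Week 10–Week 14: 50 kg + 1,314 kg + 1,852 kg + 1,708 kg + 71 kg = 4,995 kg (under)
Week 11–Week 15: 1,314 kg + 1,852 kg + 1,708 kg + 71 kg + 81 kg = 5,026 kg (under)
Week 12–Week 16: 1,852 kg + 1,708 kg + 71 kg + 81 kg + 3,617 kg = 7,329 kg (under)
Week 13–Week 17: 1,708 kg + 71 kg + 81 kg + 3,617 kg + 90 kg = 5,567 kg (under)
Week 14–Week 18: 71 kg + 81 kg + 3,617 kg + 90 kg + 3,509 kg = 7,368 kg (under)
Week 15–Week 19: 81 kg + 3,617 kg + 90 kg + 3,509 kg + 68 kg = 7,365 kg (under)
Week 16–Week 20: 3,617 kg + 90 kg + 3,509 kg + 68 kg + 2,155 kg = 9,439 kg (under)
No window exceeds 9,770 kg.

No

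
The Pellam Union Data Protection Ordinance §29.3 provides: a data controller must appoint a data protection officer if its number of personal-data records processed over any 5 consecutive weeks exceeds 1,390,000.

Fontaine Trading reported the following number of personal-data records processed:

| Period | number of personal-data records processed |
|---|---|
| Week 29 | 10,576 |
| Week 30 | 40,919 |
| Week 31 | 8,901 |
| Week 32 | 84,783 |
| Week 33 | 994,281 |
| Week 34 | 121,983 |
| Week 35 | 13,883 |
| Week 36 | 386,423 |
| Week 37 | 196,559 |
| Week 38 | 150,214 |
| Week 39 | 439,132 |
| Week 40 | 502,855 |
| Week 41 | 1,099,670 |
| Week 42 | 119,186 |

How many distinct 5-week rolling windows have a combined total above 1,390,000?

Week 29–Week 33: 10,576 + 40,919 + 8,901 + 84,783 + 994,281 = 1,139,460 (under)
Week 30–Week 34: 40,919 + 8,901 + 84,783 + 994,281 + 121,983 = 1,250,867 (under)
Week 31–Week 35: 8,901 + 84,783 + 994,281 + 121,983 + 13,883 = 1,223,831 (under)
Week 32–Week 36: 84,783 + 994,281 + 121,983 + 13,883 + 386,423 = 1,601,353 (over)
Week 33–Week 37: 994,281 + 121,983 + 13,883 + 386,423 + 196,559 = 1,713,129 (over)
Week 34–Week 38: 121,983 + 13,883 + 386,423 + 196,559 + 150,214 = 869,062 (under)
Week 35–Week 39: 13,883 + 386,423 + 196,559 + 150,214 + 439,132 = 1,186,211 (under)
Week 36–Week 40: 386,423 + 196,559 + 150,214 + 439,132 + 502,855 = 1,675,183 (over)
Week 37–Week 41: 196,559 + 150,214 + 439,132 + 502,855 + 1,099,670 = 2,388,430 (over)
Week 38–Week 42: 150,214 + 439,132 + 502,855 + 1,099,670 + 119,186 = 2,311,057 (over)
5 windows exceed the threshold.

5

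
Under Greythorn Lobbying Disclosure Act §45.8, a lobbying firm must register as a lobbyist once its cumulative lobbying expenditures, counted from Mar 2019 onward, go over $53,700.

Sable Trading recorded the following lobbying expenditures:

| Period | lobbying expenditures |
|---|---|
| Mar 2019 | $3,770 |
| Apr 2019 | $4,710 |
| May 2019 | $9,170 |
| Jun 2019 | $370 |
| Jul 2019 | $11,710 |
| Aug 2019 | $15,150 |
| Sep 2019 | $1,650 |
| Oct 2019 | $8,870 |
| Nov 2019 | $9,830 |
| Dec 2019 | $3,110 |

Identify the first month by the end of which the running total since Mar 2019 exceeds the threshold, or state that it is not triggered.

Through Mar 2019: $3,770
Through Apr 2019: $8,480
Through May 2019: $17,650
Through Jun 2019: $18,020
Through Jul 2019: $29,730
Through Aug 2019: $44,880
Through Sep 2019: $46,530
Through Oct 2019: $55,400 ← exceeds threshold

Oct 2019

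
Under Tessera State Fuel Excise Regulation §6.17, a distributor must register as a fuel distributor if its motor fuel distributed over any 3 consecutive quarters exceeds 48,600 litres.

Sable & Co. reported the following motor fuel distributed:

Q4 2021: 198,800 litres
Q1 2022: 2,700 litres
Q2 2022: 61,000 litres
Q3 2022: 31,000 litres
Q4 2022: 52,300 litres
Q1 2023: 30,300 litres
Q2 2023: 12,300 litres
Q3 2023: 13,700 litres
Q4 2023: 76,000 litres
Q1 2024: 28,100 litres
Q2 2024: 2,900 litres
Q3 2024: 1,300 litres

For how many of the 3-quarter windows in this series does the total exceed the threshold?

9

Q4 2021–Q2 2022: 198,800 litres + 2,700 litres + 61,000 litres = 262,500 litres (over)
Q1 2022–Q3 2022: 2,700 litres + 61,000 litres + 31,000 litres = 94,700 litres (over)
Q2 2022–Q4 2022: 61,000 litres + 31,000 litres + 52,300 litres = 144,300 litres (over)
Q3 2022–Q1 2023: 31,000 litres + 52,300 litres + 30,300 litres = 113,600 litres (over)
Q4 2022–Q2 2023: 52,300 litres + 30,300 litres + 12,300 litres = 94,900 litres (over)
Q1 2023–Q3 2023: 30,300 litres + 12,300 litres + 13,700 litres = 56,300 litres (over)
Q2 2023–Q4 2023: 12,300 litres + 13,700 litres + 76,000 litres = 102,000 litres (over)
Q3 2023–Q1 2024: 13,700 litres + 76,000 litres + 28,100 litres = 117,800 litres (over)
Q4 2023–Q2 2024: 76,000 litres + 28,100 litres + 2,900 litres = 107,000 litres (over)
Q1 2024–Q3 2024: 28,100 litres + 2,900 litres + 1,300 litres = 32,300 litres (under)
9 windows exceed the threshold.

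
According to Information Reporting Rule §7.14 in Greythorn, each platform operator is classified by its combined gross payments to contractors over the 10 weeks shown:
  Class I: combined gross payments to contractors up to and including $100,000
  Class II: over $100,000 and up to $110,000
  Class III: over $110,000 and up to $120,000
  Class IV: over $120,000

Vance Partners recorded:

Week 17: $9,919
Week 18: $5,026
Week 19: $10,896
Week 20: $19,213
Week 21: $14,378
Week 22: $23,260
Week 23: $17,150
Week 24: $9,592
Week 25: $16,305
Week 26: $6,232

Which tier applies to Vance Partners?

Class IV

Combined gross payments to contractors: $9,919 + $5,026 + $10,896 + $19,213 + $14,378 + $23,260 + $17,150 + $9,592 + $16,305 + $6,232 = $131,971.
$131,971 > $120,000, so Class IV applies.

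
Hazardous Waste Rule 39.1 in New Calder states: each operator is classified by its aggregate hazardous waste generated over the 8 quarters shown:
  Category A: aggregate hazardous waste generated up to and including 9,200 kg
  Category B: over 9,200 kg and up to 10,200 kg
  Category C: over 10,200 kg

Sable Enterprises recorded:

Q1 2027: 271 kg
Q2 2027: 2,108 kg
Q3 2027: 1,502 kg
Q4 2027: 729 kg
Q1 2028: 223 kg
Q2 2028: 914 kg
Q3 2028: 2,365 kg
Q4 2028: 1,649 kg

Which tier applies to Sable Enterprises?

Aggregate hazardous waste generated: 271 kg + 2,108 kg + 1,502 kg + 729 kg + 223 kg + 914 kg + 2,365 kg + 1,649 kg = 9,761 kg.
9,200 kg < 9,761 kg ≤ 10,200 kg, so Category B applies.

Category B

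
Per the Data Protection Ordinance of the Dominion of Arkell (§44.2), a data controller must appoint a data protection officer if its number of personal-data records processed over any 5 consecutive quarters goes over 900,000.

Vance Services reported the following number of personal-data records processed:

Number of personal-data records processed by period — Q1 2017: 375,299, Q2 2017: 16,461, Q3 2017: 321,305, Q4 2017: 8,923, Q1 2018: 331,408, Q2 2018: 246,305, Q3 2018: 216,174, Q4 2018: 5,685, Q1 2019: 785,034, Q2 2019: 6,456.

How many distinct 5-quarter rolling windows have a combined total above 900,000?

Q1 2017–Q1 2018: 375,299 + 16,461 + 321,305 + 8,923 + 331,408 = 1,053,396 (over)
Q2 2017–Q2 2018: 16,461 + 321,305 + 8,923 + 331,408 + 246,305 = 924,402 (over)
Q3 2017–Q3 2018: 321,305 + 8,923 + 331,408 + 246,305 + 216,174 = 1,124,115 (over)
Q4 2017–Q4 2018: 8,923 + 331,408 + 246,305 + 216,174 + 5,685 = 808,495 (under)
Q1 2018–Q1 2019: 331,408 + 246,305 + 216,174 + 5,685 + 785,034 = 1,584,606 (over)
Q2 2018–Q2 2019: 246,305 + 216,174 + 5,685 + 785,034 + 6,456 = 1,259,654 (over)
5 windows exceed the threshold.

5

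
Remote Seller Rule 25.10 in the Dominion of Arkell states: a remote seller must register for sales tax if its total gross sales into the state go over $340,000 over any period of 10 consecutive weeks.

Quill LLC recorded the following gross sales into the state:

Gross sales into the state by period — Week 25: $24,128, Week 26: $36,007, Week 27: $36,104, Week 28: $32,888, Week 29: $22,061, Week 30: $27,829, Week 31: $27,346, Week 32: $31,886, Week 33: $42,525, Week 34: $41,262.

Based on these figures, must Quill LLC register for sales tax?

No

Total gross sales into the state: $24,128 + $36,007 + $36,104 + $32,888 + $22,061 + $27,829 + $27,346 + $31,886 + $42,525 + $41,262 = $322,036.
$322,036 ≤ $340,000, so the threshold is not exceeded.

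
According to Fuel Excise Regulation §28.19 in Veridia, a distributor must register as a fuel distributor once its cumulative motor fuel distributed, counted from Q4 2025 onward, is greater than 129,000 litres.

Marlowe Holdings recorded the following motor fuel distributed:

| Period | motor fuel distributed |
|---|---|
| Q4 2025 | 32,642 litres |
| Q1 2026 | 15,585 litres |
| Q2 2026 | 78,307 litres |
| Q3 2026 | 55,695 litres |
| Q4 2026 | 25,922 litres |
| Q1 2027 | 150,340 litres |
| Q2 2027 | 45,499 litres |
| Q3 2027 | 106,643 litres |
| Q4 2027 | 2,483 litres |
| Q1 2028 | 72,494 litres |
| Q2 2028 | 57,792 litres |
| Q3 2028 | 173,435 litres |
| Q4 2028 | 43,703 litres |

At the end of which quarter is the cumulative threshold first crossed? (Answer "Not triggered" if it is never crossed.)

Q3 2026

Through Q4 2025: 32,642 litres
Through Q1 2026: 48,227 litres
Through Q2 2026: 126,534 litres
Through Q3 2026: 182,229 litres ← exceeds threshold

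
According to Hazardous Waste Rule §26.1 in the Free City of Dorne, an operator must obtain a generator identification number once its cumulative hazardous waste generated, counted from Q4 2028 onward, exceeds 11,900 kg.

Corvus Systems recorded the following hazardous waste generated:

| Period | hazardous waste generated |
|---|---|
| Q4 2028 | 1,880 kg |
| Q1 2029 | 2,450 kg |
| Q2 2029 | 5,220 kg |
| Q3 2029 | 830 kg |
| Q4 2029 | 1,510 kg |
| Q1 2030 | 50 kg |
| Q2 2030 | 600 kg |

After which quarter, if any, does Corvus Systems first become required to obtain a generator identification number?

Q1 2030

Through Q4 2028: 1,880 kg
Through Q1 2029: 4,330 kg
Through Q2 2029: 9,550 kg
Through Q3 2029: 10,380 kg
Through Q4 2029: 11,890 kg
Through Q1 2030: 11,940 kg ← exceeds threshold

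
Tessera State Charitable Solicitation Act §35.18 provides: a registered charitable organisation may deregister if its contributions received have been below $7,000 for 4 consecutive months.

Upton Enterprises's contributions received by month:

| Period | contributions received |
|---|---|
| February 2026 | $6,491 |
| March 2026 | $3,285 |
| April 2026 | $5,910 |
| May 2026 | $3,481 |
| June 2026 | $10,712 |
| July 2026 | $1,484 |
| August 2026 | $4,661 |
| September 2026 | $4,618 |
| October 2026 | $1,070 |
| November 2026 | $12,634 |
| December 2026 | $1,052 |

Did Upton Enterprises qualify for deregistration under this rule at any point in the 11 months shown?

Yes

Months below $7,000: February 2026, March 2026, April 2026, May 2026, July 2026, August 2026, September 2026, October 2026, December 2026.
Longest run of consecutive months below the threshold: 4.
4 ≥ 4, so Upton Enterprises became eligible.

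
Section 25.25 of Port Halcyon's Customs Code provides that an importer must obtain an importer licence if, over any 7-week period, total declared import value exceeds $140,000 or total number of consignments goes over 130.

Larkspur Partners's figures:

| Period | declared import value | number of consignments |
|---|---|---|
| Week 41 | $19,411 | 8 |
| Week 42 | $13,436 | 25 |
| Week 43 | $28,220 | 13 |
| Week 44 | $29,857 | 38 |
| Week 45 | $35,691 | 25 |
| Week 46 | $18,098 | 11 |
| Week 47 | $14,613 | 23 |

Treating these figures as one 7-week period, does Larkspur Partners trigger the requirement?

Yes

Total declared import value: $19,411 + $13,436 + $28,220 + $29,857 + $35,691 + $18,098 + $14,613 = $159,326 (> $140,000).
Total number of consignments: 8 + 25 + 13 + 38 + 25 + 11 + 23 = 143 (> 130).
The test is 'or': at least one threshold is exceeded.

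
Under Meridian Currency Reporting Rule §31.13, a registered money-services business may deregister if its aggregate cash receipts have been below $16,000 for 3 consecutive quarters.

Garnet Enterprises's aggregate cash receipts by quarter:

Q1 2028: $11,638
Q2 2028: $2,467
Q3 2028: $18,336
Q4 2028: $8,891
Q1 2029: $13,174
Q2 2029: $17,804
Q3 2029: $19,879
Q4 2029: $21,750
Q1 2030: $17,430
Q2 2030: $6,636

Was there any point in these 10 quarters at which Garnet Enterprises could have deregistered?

Quarters below $16,000: Q1 2028, Q2 2028, Q4 2028, Q1 2029, Q2 2030.
Longest run of consecutive quarters below the threshold: 2.
2 < 3, so Garnet Enterprises never became eligible.

No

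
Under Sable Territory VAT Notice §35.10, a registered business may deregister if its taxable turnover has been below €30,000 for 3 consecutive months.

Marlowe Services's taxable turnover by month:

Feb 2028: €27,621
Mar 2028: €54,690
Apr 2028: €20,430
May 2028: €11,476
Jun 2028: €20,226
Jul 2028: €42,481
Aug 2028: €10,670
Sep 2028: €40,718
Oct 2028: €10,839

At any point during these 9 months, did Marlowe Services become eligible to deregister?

Yes

Months below €30,000: Feb 2028, Apr 2028, May 2028, Jun 2028, Aug 2028, Oct 2028.
Longest run of consecutive months below the threshold: 3.
3 ≥ 3, so Marlowe Services became eligible.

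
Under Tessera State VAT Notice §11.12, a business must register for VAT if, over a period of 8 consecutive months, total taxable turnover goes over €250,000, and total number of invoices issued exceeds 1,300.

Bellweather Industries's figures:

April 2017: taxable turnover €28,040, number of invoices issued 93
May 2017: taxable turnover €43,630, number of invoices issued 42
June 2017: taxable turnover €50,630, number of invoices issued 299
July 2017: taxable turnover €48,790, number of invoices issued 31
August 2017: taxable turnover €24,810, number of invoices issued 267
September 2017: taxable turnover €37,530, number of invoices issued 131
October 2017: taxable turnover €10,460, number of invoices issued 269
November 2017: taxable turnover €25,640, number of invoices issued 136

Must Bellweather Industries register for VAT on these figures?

Total taxable turnover: €28,040 + €43,630 + €50,630 + €48,790 + €24,810 + €37,530 + €10,460 + €25,640 = €269,530 (> €250,000).
Total number of invoices issued: 93 + 42 + 299 + 31 + 267 + 131 + 269 + 136 = 1,268 (≤ 1,300).
The test is 'and': the rule requires both, and at least one is not exceeded.

No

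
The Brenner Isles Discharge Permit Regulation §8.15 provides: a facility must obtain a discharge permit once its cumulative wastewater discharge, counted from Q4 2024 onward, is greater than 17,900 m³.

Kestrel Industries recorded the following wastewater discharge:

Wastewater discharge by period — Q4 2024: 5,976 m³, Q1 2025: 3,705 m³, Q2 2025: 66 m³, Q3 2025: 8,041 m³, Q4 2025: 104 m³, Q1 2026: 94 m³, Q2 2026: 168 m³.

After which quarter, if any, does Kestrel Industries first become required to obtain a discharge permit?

Through Q4 2024: 5,976 m³
Through Q1 2025: 9,681 m³
Through Q2 2025: 9,747 m³
Through Q3 2025: 17,788 m³
Through Q4 2025: 17,892 m³
Through Q1 2026: 17,986 m³ ← exceeds threshold

Q1 2026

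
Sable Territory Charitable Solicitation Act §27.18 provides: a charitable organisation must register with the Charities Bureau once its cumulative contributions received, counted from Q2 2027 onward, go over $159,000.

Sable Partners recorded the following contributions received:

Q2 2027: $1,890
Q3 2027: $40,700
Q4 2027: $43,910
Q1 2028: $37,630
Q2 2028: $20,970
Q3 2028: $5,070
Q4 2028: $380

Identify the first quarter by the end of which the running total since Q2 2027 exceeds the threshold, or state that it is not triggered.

Through Q2 2027: $1,890
Through Q3 2027: $42,590
Through Q4 2027: $86,500
Through Q1 2028: $124,130
Through Q2 2028: $145,100
Through Q3 2028: $150,170
Through Q4 2028: $150,550
Final cumulative total $150,550 ≤ $159,000; the threshold is never exceeded.

Not triggered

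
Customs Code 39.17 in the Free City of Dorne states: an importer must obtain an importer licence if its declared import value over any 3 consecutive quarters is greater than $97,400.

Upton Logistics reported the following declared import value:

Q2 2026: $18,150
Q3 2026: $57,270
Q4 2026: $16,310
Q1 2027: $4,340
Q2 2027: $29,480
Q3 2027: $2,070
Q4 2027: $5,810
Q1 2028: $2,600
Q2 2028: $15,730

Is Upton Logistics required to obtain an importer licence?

No

Q2 2026–Q4 2026: $18,150 + $57,270 + $16,310 = $91,730 (under)
Q3 2026–Q1 2027: $57,270 + $16,310 + $4,340 = $77,920 (under)
Q4 2026–Q2 2027: $16,310 + $4,340 + $29,480 = $50,130 (under)
Q1 2027–Q3 2027: $4,340 + $29,480 + $2,070 = $35,890 (under)
Q2 2027–Q4 2027: $29,480 + $2,070 + $5,810 = $37,360 (under)
Q3 2027–Q1 2028: $2,070 + $5,810 + $2,600 = $10,480 (under)
Q4 2027–Q2 2028: $5,810 + $2,600 + $15,730 = $24,140 (under)
No window exceeds $97,400.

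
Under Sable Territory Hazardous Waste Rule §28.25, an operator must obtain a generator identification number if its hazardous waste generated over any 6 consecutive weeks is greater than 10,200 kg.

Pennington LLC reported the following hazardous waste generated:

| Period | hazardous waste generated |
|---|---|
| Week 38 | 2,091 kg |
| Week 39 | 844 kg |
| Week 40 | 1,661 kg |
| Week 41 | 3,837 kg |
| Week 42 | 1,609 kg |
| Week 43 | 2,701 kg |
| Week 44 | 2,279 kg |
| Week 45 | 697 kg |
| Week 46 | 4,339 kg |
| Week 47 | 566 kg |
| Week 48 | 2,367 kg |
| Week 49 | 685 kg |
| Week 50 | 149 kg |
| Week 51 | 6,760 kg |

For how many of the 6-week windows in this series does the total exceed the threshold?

8

Week 38–Week 43: 2,091 kg + 844 kg + 1,661 kg + 3,837 kg + 1,609 kg + 2,701 kg = 12,743 kg (over)
Week 39–Week 44: 844 kg + 1,661 kg + 3,837 kg + 1,609 kg + 2,701 kg + 2,279 kg = 12,931 kg (over)
Week 40–Week 45: 1,661 kg + 3,837 kg + 1,609 kg + 2,701 kg + 2,279 kg + 697 kg = 12,784 kg (over)
Week 41–Week 46: 3,837 kg + 1,609 kg + 2,701 kg + 2,279 kg + 697 kg + 4,339 kg = 15,462 kg (over)
Week 42–Week 47: 1,609 kg + 2,701 kg + 2,279 kg + 697 kg + 4,339 kg + 566 kg = 12,191 kg (over)
Week 43–Week 48: 2,701 kg + 2,279 kg + 697 kg + 4,339 kg + 566 kg + 2,367 kg = 12,949 kg (over)
Week 44–Week 49: 2,279 kg + 697 kg + 4,339 kg + 566 kg + 2,367 kg + 685 kg = 10,933 kg (over)
Week 45–Week 50: 697 kg + 4,339 kg + 566 kg + 2,367 kg + 685 kg + 149 kg = 8,803 kg (under)
Week 46–Week 51: 4,339 kg + 566 kg + 2,367 kg + 685 kg + 149 kg + 6,760 kg = 14,866 kg (over)
8 windows exceed the threshold.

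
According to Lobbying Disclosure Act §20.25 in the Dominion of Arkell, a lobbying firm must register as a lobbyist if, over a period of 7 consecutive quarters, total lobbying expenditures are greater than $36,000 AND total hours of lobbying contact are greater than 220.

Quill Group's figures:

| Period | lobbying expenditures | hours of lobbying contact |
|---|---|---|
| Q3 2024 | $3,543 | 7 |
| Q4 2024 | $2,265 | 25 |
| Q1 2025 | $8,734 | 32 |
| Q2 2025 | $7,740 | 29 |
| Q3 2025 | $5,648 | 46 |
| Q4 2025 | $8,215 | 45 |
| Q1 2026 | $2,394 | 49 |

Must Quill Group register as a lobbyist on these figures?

Yes

Total lobbying expenditures: $3,543 + $2,265 + $8,734 + $7,740 + $5,648 + $8,215 + $2,394 = $38,539 (> $36,000).
Total hours of lobbying contact: 7 + 25 + 32 + 29 + 46 + 45 + 49 = 233 (> 220).
The test is 'and': both thresholds are exceeded.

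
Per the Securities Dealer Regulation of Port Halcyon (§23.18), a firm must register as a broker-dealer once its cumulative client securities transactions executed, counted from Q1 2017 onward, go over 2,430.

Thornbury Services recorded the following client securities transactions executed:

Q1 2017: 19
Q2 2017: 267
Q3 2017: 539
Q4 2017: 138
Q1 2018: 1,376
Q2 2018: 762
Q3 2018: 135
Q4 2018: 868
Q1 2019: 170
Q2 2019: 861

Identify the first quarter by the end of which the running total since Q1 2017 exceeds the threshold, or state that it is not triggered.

Through Q1 2017: 19
Through Q2 2017: 286
Through Q3 2017: 825
Through Q4 2017: 963
Through Q1 2018: 2,339
Through Q2 2018: 3,101 ← exceeds threshold

Q2 2018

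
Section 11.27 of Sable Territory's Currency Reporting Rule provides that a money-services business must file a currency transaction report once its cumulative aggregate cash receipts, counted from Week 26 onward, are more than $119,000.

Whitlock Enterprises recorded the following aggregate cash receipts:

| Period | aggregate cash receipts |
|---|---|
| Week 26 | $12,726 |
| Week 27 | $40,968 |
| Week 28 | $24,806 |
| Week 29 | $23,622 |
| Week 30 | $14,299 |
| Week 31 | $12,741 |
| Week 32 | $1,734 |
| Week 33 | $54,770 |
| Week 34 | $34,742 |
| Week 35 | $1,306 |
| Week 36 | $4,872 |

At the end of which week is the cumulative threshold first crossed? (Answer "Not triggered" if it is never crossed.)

Through Week 26: $12,726
Through Week 27: $53,694
Through Week 28: $78,500
Through Week 29: $102,122
Through Week 30: $116,421
Through Week 31: $129,162 ← exceeds threshold

Week 31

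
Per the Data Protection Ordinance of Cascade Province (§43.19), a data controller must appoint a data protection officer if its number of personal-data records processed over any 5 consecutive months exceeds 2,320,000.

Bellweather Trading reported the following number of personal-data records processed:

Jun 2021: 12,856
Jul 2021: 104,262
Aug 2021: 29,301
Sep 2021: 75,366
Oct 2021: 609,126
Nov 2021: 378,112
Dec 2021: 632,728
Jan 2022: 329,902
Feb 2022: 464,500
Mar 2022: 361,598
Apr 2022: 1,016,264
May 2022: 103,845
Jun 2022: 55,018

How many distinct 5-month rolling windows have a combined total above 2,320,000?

Jun 2021–Oct 2021: 12,856 + 104,262 + 29,301 + 75,366 + 609,126 = 830,911 (under)
Jul 2021–Nov 2021: 104,262 + 29,301 + 75,366 + 609,126 + 378,112 = 1,196,167 (under)
Aug 2021–Dec 2021: 29,301 + 75,366 + 609,126 + 378,112 + 632,728 = 1,724,633 (under)
Sep 2021–Jan 2022: 75,366 + 609,126 + 378,112 + 632,728 + 329,902 = 2,025,234 (under)
Oct 2021–Feb 2022: 609,126 + 378,112 + 632,728 + 329,902 + 464,500 = 2,414,368 (over)
Nov 2021–Mar 2022: 378,112 + 632,728 + 329,902 + 464,500 + 361,598 = 2,166,840 (under)
Dec 2021–Apr 2022: 632,728 + 329,902 + 464,500 + 361,598 + 1,016,264 = 2,804,992 (over)
Jan 2022–May 2022: 329,902 + 464,500 + 361,598 + 1,016,264 + 103,845 = 2,276,109 (under)
Feb 2022–Jun 2022: 464,500 + 361,598 + 1,016,264 + 103,845 + 55,018 = 2,001,225 (under)
2 windows exceed the threshold.

2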